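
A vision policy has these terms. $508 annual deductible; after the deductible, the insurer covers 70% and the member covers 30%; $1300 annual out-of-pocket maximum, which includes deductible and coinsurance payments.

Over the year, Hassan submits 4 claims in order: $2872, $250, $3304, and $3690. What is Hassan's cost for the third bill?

Claim 1 — $2872: $508 to deductible, leaving $2364; member's 30% is $709.20. Member pays $1217.20; OOP now $1217.20.
Claim 2 — $250: deductible already satisfied, so member's share is 30% × $250 = $75. Member pays $75; OOP now $1292.20.
Claim 3 — $3304: 30% coinsurance on $3304 = $991.20. Adding that to $1292.20 gives $2283.40, past the $1300 cap; member pays only $1300 − $1292.20 = $7.80.

$7.80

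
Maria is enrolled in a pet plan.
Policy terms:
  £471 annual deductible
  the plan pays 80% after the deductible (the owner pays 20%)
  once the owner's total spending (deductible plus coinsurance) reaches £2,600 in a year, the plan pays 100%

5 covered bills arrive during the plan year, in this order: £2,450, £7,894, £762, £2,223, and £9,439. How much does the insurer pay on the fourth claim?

£2,221

Claim 1 — £2,450: £471 finishes the deductible; £1,979 goes to coinsurance; 20% of £1,979 = £395.80. Cost to owner: £866.80. OOP to date £866.80. Plan pays £2,450 − £866.80 = £1,583.20.
Claim 2 — £7,894: deductible met; 20% of £7,894 = £1,578.80. Cost to owner: £1,578.80. OOP to date £2,445.60. Plan pays £7,894 − £1,578.80 = £6,315.20.
Claim 3 — £762: 20% coinsurance on £762 = £152.40. Owner owes £152.40 (running OOP £2,598). Insurer: £762 − £152.40 = £609.60.
Claim 4 — £2,223: 20% coinsurance on £2,223 = £444.60. Adding that to £2,598 gives £3,042.60, past the £2,600 cap; owner pays only £2,600 − £2,598 = £2. Insurer: £2,223 − £2 = £2,221.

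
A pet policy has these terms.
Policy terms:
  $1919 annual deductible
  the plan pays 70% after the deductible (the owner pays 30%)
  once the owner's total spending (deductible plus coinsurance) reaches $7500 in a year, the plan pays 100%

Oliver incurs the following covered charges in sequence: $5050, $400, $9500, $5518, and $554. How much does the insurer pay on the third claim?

$6650

#1 ($5050): $1919 finishes the deductible; $3131 goes to coinsurance; owner's 30% is $939.30. Owner owes $2858.30 (running OOP $2858.30). Plan pays $5050 − $2858.30 = $2191.70.
#2 ($400): deductible met; 30% of $400 = $120. Owner owes $120 (running OOP $2978.30). Insurer: $400 − $120 = $280.
#3 ($9500): 30% coinsurance on $9500 = $2850. Cost to owner: $2850. OOP to date $5828.30. Plan pays $9500 − $2850 = $6650.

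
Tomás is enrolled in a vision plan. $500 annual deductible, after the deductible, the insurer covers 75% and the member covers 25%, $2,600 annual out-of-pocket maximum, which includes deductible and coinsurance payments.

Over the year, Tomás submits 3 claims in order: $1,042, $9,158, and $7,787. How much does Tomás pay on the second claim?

Bill 1, $1,042: $500 finishes the deductible; $542 goes to coinsurance; 25% of $542 = $135.50. Member owes $635.50 (running OOP $635.50).
Bill 2, $9,158: 25% coinsurance on $9,158 = $2,289.50. That would push OOP to $2,925, over the $2,600 cap, so member pays $2,600 − $635.50 = $1,964.50.

$1,964.50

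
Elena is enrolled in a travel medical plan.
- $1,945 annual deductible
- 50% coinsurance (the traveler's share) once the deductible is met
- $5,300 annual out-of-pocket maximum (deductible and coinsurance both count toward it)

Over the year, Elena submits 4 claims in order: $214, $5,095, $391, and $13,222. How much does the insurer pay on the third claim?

Claim 1 ($214): entire amount goes to the deductible. Traveler owes $214 (running OOP $214). Plan pays $214 − $214 = $0.
Claim 2 ($5,095): $1,731 to deductible, leaving $3,364; traveler's 50% is $1,682. Traveler pays $3,413; OOP now $3,627. Plan pays $5,095 − $3,413 = $1,682.
Claim 3 ($391): 50% coinsurance on $391 = $195.50. Traveler owes $195.50 (running OOP $3,822.50). Plan pays $391 − $195.50 = $195.50.

$195.50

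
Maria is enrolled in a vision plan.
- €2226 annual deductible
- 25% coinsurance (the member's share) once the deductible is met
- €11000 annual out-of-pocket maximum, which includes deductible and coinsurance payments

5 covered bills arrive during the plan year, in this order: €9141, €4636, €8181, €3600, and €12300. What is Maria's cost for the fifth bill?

Claim 1 — €9141: €2226 finishes the deductible; €6915 goes to coinsurance; 25% of €6915 = €1728.75. Cost to member: €3954.75. OOP to date €3954.75.
Claim 2 — €4636: deductible already satisfied, so member's share is 25% × €4636 = €1159. Member pays €1159; OOP now €5113.75.
Claim 3 — €8181: 25% coinsurance on €8181 = €2045.25. Member pays €2045.25; OOP now €7159.
Claim 4 — €3600: deductible already satisfied, so member's share is 25% × €3600 = €900. Cost to member: €900. OOP to date €8059.
Claim 5 — €12300: 25% coinsurance on €12300 = €3075. Adding that to €8059 gives €11134, past the €11000 cap; member pays only €11000 − €8059 = €2941.

€2941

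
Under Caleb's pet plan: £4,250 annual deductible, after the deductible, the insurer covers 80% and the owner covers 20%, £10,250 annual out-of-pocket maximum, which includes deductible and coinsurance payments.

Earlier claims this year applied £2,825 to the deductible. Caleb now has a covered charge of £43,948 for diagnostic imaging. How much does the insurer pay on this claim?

Remaining deductible: £4,250 − £2,825 = £1,425.
That leaves £43,948 − £1,425 = £42,523 for coinsurance.
20% of £42,523 = £8,504.60 falls to the owner.
That puts the owner's cost at £1,425 + £8,504.60 = £9,929.60 before any cap.
Year-to-date out-of-pocket would reach £2,825 + £9,929.60 = £12,754.60, above the £10,250 maximum, so the owner pays only £10,250 − £2,825 = £7,425.
Insurer pays the balance: £43,948 − £7,425 = £36,523.

£36,523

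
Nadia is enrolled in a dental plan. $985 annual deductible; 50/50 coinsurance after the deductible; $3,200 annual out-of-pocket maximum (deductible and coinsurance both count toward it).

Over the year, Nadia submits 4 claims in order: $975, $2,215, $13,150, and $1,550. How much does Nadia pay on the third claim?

Claim 1 ($975): entire amount goes to the deductible. Patient owes $975 (running OOP $975).
Claim 2 ($2,215): $10 to deductible, leaving $2,205; 50% of $2,205 = $1,102.50. Patient owes $1,112.50 (running OOP $2,087.50).
Claim 3 ($13,150): deductible already satisfied, so patient's share is 50% × $13,150 = $6,575. Adding that to $2,087.50 gives $8,662.50, past the $3,200 cap; patient pays only $3,200 − $2,087.50 = $1,112.50.

$1,112.50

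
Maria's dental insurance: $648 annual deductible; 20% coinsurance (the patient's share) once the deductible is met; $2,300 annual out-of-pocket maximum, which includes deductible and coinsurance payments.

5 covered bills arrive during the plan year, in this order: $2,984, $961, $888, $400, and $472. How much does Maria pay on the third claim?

$177.60

Claim 1 — $2,984: deductible takes $648, $2,336 remains; 20% of $2,336 = $467.20. Patient owes $1,115.20 (running OOP $1,115.20).
Claim 2 — $961: deductible met; 20% of $961 = $192.20. Patient pays $192.20; OOP now $1,307.40.
Claim 3 — $888: 20% coinsurance on $888 = $177.60. Cost to patient: $177.60. OOP to date $1,485.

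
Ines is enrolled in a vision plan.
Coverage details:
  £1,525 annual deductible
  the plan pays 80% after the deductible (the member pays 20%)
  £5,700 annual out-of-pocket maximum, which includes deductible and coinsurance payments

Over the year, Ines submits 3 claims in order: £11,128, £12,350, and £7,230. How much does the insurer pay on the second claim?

£10,095.60

Bill 1, £11,128: deductible takes £1,525, £9,603 remains; member's 20% is £1,920.60. Member owes £3,445.60 (running OOP £3,445.60). Plan pays £11,128 − £3,445.60 = £7,682.40.
Bill 2, £12,350: deductible met; 20% of £12,350 = £2,470. That would push OOP to £5,915.60, over the £5,700 cap, so member pays £5,700 − £3,445.60 = £2,254.40. Plan pays £12,350 − £2,254.40 = £10,095.60.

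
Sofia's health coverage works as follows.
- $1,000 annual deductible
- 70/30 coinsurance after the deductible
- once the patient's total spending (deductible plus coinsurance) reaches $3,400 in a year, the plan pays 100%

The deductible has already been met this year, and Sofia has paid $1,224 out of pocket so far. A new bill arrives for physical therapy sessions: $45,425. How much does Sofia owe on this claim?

$2,176

With the deductible met, the entire $45,425 is subject to coinsurance.
Coinsurance: $45,425 × 30% = $13,627.50.
Adding $13,627.50 to the $1,224 already spent would give $14,851.50, which exceeds the $3,400 cap; the patient pays just $3,400 − $1,224 = $2,176.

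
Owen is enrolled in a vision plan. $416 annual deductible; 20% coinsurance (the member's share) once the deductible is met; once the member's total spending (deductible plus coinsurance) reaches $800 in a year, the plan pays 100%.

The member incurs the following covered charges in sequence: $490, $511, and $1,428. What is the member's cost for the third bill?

$267

Bill 1, $490: $416 to deductible, leaving $74; member's 20% is $14.80. Member owes $430.80 (running OOP $430.80).
Bill 2, $511: deductible already satisfied, so member's share is 20% × $511 = $102.20. Member owes $102.20 (running OOP $533).
Bill 3, $1,428: 20% coinsurance on $1,428 = $285.60. OOP would hit $818.60 > $800, so the cap limits the member to $800 − $533 = $267.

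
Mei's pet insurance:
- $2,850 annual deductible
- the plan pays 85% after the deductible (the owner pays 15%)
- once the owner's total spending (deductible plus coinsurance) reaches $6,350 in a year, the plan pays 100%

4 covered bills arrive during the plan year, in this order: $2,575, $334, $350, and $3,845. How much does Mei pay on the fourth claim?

Bill 1, $2,575: all of it applies to the deductible. Owner owes $2,575 (running OOP $2,575).
Bill 2, $334: $275 to deductible, leaving $59; 15% of $59 = $8.85. Cost to owner: $283.85. OOP to date $2,858.85.
Bill 3, $350: 15% coinsurance on $350 = $52.50. Owner owes $52.50 (running OOP $2,911.35).
Bill 4, $3,845: deductible already satisfied, so owner's share is 15% × $3,845 = $576.75. Cost to owner: $576.75. OOP to date $3,488.10.

$576.75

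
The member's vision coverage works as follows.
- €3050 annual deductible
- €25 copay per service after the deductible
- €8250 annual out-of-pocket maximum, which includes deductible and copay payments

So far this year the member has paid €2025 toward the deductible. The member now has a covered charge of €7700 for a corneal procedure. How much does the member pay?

€1050

Deductible still to meet: €3050 − €2025 = €1025.
That leaves €7700 − €1025 = €6675 for the copay.
Copay on this service: €25.
That puts the member's cost at €1025 + €25 = €1050 before any cap.
Total out-of-pocket so far would be €2025 + €1050 = €3075, below the €8250 cap — no reduction.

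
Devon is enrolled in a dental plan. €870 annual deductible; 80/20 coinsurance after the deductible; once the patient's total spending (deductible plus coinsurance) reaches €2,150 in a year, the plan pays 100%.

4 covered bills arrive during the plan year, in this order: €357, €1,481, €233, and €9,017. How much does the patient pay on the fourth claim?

Claim 1 (€357): entire amount goes to the deductible. Patient pays €357; OOP now €357.
Claim 2 (€1,481): €513 finishes the deductible; €968 goes to coinsurance; coinsurance €968 × 20% = €193.60. Cost to patient: €706.60. OOP to date €1,063.60.
Claim 3 (€233): deductible met; 20% of €233 = €46.60. Cost to patient: €46.60. OOP to date €1,110.20.
Claim 4 (€9,017): 20% coinsurance on €9,017 = €1,803.40. Adding that to €1,110.20 gives €2,913.60, past the €2,150 cap; patient pays only €2,150 − €1,110.20 = €1,039.80.

€1,039.80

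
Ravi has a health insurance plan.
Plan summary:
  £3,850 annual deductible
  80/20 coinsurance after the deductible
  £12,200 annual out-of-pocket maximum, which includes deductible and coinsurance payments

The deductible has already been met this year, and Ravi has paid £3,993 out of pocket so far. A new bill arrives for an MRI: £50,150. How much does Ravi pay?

With the deductible met, the entire £50,150 is subject to coinsurance.
Patient's 20% share of £50,150 is £10,030.
Year-to-date out-of-pocket would reach £3,993 + £10,030 = £14,023, above the £12,200 maximum, so the patient pays only £12,200 − £3,993 = £8,207.

£8,207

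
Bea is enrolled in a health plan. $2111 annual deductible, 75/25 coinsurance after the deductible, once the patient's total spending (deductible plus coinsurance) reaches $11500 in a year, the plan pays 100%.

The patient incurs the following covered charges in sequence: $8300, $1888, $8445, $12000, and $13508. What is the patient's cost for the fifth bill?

Claim 1 — $8300: $2111 finishes the deductible; $6189 goes to coinsurance; coinsurance $6189 × 25% = $1547.25. Patient pays $3658.25; OOP now $3658.25.
Claim 2 — $1888: deductible already satisfied, so patient's share is 25% × $1888 = $472. Patient pays $472; OOP now $4130.25.
Claim 3 — $8445: deductible met; 25% of $8445 = $2111.25. Patient owes $2111.25 (running OOP $6241.50).
Claim 4 — $12000: 25% coinsurance on $12000 = $3000. Patient owes $3000 (running OOP $9241.50).
Claim 5 — $13508: deductible met; 25% of $13508 = $3377. OOP would hit $12618.50 > $11500, so the cap limits the patient to $11500 − $9241.50 = $2258.50.

$2258.50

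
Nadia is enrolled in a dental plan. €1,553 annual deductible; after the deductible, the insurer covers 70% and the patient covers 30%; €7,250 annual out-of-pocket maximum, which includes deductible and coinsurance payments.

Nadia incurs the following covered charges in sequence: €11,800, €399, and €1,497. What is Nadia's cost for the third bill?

€449.10

Bill 1, €11,800: €1,553 to deductible, leaving €10,247; coinsurance €10,247 × 30% = €3,074.10. Cost to patient: €4,627.10. OOP to date €4,627.10.
Bill 2, €399: deductible met; 30% of €399 = €119.70. Cost to patient: €119.70. OOP to date €4,746.80.
Bill 3, €1,497: 30% coinsurance on €1,497 = €449.10. Patient owes €449.10 (running OOP €5,195.90).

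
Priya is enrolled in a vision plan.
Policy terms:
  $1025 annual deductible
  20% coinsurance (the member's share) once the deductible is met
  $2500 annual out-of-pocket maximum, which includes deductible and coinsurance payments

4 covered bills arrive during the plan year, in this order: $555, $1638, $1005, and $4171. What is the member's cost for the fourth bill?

Claim 1 — $555: all of it applies to the deductible. Member pays $555; OOP now $555.
Claim 2 — $1638: deductible takes $470, $1168 remains; 20% of $1168 = $233.60. Member pays $703.60; OOP now $1258.60.
Claim 3 — $1005: deductible met; 20% of $1005 = $201. Member owes $201 (running OOP $1459.60).
Claim 4 — $4171: deductible met; 20% of $4171 = $834.20. Member pays $834.20; OOP now $2293.80.

$834.20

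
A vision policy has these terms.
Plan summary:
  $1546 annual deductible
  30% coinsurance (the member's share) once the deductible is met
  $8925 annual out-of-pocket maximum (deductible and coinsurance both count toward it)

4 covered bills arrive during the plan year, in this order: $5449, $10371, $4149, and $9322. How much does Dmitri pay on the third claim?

Bill 1, $5449: deductible takes $1546, $3903 remains; member's 30% is $1170.90. Cost to member: $2716.90. OOP to date $2716.90.
Bill 2, $10371: 30% coinsurance on $10371 = $3111.30. Cost to member: $3111.30. OOP to date $5828.20.
Bill 3, $4149: 30% coinsurance on $4149 = $1244.70. Member pays $1244.70; OOP now $7072.90.

$1244.70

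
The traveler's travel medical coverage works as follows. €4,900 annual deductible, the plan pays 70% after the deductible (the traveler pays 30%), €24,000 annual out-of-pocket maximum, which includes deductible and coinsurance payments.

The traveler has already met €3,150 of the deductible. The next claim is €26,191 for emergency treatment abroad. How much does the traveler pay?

€9,082.30

Remaining deductible: €4,900 − €3,150 = €1,750.
After the €1,750 deductible portion, €26,191 − €1,750 = €24,441 is subject to coinsurance.
Coinsurance: €24,441 × 30% = €7,332.30.
Traveler responsibility before any cap: €1,750 + €7,332.30 = €9,082.30.
Total out-of-pocket so far would be €3,150 + €9,082.30 = €12,232.30, below the €24,000 cap — no reduction.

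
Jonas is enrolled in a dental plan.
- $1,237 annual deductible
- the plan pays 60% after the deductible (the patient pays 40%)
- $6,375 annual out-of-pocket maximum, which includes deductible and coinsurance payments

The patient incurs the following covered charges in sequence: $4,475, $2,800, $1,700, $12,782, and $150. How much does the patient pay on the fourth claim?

#1 ($4,475): deductible takes $1,237, $3,238 remains; patient's 40% is $1,295.20. Patient pays $2,532.20; OOP now $2,532.20.
#2 ($2,800): deductible met; 40% of $2,800 = $1,120. Patient pays $1,120; OOP now $3,652.20.
#3 ($1,700): deductible already satisfied, so patient's share is 40% × $1,700 = $680. Patient pays $680; OOP now $4,332.20.
#4 ($12,782): deductible met; 40% of $12,782 = $5,112.80. OOP would hit $9,445 > $6,375, so the cap limits the patient to $6,375 − $4,332.20 = $2,042.80.

$2,042.80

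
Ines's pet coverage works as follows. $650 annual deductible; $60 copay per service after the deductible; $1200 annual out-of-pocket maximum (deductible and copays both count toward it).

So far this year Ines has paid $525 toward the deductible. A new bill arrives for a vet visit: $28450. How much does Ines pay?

Remaining deductible: $650 − $525 = $125.
The remaining $28325 (= $28450 − $125) moves to the copay.
Copay on this service: $60.
So the owner owes $125 + $60 = $185 before any cap.
Cumulative spending $525 + $185 = $710 stays under the $1200 maximum.

$185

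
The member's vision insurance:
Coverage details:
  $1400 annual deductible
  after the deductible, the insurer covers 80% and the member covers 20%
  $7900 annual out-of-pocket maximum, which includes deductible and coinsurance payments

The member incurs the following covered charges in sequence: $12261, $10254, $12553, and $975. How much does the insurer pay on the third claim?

$10276

Bill 1, $12261: $1400 to deductible, leaving $10861; member's 20% is $2172.20. Member owes $3572.20 (running OOP $3572.20). Insurer: $12261 − $3572.20 = $8688.80.
Bill 2, $10254: 20% coinsurance on $10254 = $2050.80. Cost to member: $2050.80. OOP to date $5623. Plan pays $10254 − $2050.80 = $8203.20.
Bill 3, $12553: deductible already satisfied, so member's share is 20% × $12553 = $2510.60. Adding that to $5623 gives $8133.60, past the $7900 cap; member pays only $7900 − $5623 = $2277. Plan pays $12553 − $2277 = $10276.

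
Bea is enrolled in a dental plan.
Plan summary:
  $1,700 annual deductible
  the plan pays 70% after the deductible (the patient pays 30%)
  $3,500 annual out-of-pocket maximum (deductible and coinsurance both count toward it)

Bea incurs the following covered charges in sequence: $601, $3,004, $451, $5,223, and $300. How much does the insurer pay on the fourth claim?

$4,129.80

Claim 1 ($601): entire amount goes to the deductible. Patient pays $601; OOP now $601. Insurer: $601 − $601 = $0.
Claim 2 ($3,004): $1,099 finishes the deductible; $1,905 goes to coinsurance; patient's 30% is $571.50. Patient pays $1,670.50; OOP now $2,271.50. Plan pays $3,004 − $1,670.50 = $1,333.50.
Claim 3 ($451): 30% coinsurance on $451 = $135.30. Cost to patient: $135.30. OOP to date $2,406.80. Plan pays $451 − $135.30 = $315.70.
Claim 4 ($5,223): 30% coinsurance on $5,223 = $1,566.90. Adding that to $2,406.80 gives $3,973.70, past the $3,500 cap; patient pays only $3,500 − $2,406.80 = $1,093.20. Insurer: $5,223 − $1,093.20 = $4,129.80.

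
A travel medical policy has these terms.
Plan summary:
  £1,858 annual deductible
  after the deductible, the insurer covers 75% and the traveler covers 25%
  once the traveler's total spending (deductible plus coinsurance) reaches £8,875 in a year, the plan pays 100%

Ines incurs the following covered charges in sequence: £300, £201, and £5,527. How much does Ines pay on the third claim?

Bill 1, £300: fully absorbed by the deductible. Cost to traveler: £300. OOP to date £300.
Bill 2, £201: fully absorbed by the deductible. Traveler owes £201 (running OOP £501).
Bill 3, £5,527: £1,357 to deductible, leaving £4,170; traveler's 25% is £1,042.50. Cost to traveler: £2,399.50. OOP to date £2,900.50.

£2,399.50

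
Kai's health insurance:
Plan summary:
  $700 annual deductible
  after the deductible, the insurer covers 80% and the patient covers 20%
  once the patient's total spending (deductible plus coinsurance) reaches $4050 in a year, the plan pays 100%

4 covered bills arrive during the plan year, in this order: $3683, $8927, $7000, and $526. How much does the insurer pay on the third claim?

$6032

Bill 1, $3683: $700 finishes the deductible; $2983 goes to coinsurance; coinsurance $2983 × 20% = $596.60. Patient owes $1296.60 (running OOP $1296.60). Insurer: $3683 − $1296.60 = $2386.40.
Bill 2, $8927: deductible already satisfied, so patient's share is 20% × $8927 = $1785.40. Patient owes $1785.40 (running OOP $3082). Plan pays $8927 − $1785.40 = $7141.60.
Bill 3, $7000: deductible met; 20% of $7000 = $1400. Adding that to $3082 gives $4482, past the $4050 cap; patient pays only $4050 − $3082 = $968. Plan pays $7000 − $968 = $6032.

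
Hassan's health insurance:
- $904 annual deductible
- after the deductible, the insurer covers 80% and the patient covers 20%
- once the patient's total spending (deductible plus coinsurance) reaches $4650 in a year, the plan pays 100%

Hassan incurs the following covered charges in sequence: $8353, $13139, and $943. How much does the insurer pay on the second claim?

Claim 1 ($8353): $904 finishes the deductible; $7449 goes to coinsurance; 20% of $7449 = $1489.80. Cost to patient: $2393.80. OOP to date $2393.80. Plan pays $8353 − $2393.80 = $5959.20.
Claim 2 ($13139): deductible already satisfied, so patient's share is 20% × $13139 = $2627.80. That would push OOP to $5021.60, over the $4650 cap, so patient pays $4650 − $2393.80 = $2256.20. Plan pays $13139 − $2256.20 = $10882.80.

$10882.80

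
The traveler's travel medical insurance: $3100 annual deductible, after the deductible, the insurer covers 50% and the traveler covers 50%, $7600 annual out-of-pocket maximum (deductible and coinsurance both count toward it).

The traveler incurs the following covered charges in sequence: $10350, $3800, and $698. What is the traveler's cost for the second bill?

Bill 1, $10350: $3100 finishes the deductible; $7250 goes to coinsurance; 50% of $7250 = $3625. Cost to traveler: $6725. OOP to date $6725.
Bill 2, $3800: 50% coinsurance on $3800 = $1900. OOP would hit $8625 > $7600, so the cap limits the traveler to $7600 − $6725 = $875.

$875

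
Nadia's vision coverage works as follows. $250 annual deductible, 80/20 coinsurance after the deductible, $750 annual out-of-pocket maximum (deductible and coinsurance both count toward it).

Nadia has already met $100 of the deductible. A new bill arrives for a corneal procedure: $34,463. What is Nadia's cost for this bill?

$650

Remaining deductible: $250 − $100 = $150.
That leaves $34,463 − $150 = $34,313 for coinsurance.
20% of $34,313 = $6,862.60 falls to the member.
So the member owes $150 + $6,862.60 = $7,012.60 before any cap.
Adding $7,012.60 to the $100 already spent would give $7,112.60, which exceeds the $750 cap; the member pays just $750 − $100 = $650.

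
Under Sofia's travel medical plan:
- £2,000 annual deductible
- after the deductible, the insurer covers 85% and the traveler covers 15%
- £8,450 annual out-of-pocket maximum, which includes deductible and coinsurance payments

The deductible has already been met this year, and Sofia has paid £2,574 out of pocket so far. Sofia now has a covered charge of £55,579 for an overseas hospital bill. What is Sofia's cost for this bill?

£5,876

The deductible is already satisfied, so the full bill goes to coinsurance.
Coinsurance: £55,579 × 15% = £8,336.85.
That would bring total out-of-pocket to £10,910.85, past the £8,450 cap. The traveler is capped at £8,450 − £2,574 = £5,876 on this claim.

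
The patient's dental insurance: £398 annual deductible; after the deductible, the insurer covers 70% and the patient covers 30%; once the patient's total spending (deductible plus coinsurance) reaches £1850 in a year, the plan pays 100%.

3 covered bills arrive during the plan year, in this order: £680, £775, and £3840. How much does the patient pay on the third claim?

£1134.90

Claim 1 (£680): £398 to deductible, leaving £282; coinsurance £282 × 30% = £84.60. Patient pays £482.60; OOP now £482.60.
Claim 2 (£775): deductible already satisfied, so patient's share is 30% × £775 = £232.50. Cost to patient: £232.50. OOP to date £715.10.
Claim 3 (£3840): 30% coinsurance on £3840 = £1152. Adding that to £715.10 gives £1867.10, past the £1850 cap; patient pays only £1850 − £715.10 = £1134.90.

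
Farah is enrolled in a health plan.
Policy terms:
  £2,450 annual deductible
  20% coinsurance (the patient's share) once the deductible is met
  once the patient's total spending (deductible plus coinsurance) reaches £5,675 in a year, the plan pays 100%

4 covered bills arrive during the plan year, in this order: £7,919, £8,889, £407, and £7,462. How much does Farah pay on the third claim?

#1 (£7,919): £2,450 to deductible, leaving £5,469; 20% of £5,469 = £1,093.80. Cost to patient: £3,543.80. OOP to date £3,543.80.
#2 (£8,889): 20% coinsurance on £8,889 = £1,777.80. Patient owes £1,777.80 (running OOP £5,321.60).
#3 (£407): deductible already satisfied, so patient's share is 20% × £407 = £81.40. Cost to patient: £81.40. OOP to date £5,403.

£81.40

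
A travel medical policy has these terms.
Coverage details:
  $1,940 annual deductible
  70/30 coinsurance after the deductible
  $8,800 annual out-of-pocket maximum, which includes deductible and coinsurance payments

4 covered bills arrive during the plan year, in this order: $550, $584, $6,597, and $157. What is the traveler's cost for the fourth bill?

$47.10

Claim 1 — $550: fully absorbed by the deductible. Traveler pays $550; OOP now $550.
Claim 2 — $584: fully absorbed by the deductible. Traveler owes $584 (running OOP $1,134).
Claim 3 — $6,597: $806 to deductible, leaving $5,791; 30% of $5,791 = $1,737.30. Traveler owes $2,543.30 (running OOP $3,677.30).
Claim 4 — $157: deductible met; 30% of $157 = $47.10. Traveler owes $47.10 (running OOP $3,724.40).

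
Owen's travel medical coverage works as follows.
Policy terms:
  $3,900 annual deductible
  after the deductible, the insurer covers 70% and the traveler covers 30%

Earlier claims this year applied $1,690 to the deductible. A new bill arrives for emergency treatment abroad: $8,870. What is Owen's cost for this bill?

Remaining deductible: $3,900 − $1,690 = $2,210.
After the $2,210 deductible portion, $8,870 − $2,210 = $6,660 is subject to coinsurance.
30% of $6,660 = $1,998 falls to the traveler.
So the traveler owes $2,210 + $1,998 = $4,208.

$4,208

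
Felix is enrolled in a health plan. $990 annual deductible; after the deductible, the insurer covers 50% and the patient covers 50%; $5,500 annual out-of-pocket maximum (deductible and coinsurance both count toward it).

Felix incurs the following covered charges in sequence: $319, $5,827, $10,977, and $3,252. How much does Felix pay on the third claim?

Claim 1 ($319): fully absorbed by the deductible. Patient owes $319 (running OOP $319).
Claim 2 ($5,827): $671 finishes the deductible; $5,156 goes to coinsurance; coinsurance $5,156 × 50% = $2,578. Patient owes $3,249 (running OOP $3,568).
Claim 3 ($10,977): deductible met; 50% of $10,977 = $5,488.50. Adding that to $3,568 gives $9,056.50, past the $5,500 cap; patient pays only $5,500 − $3,568 = $1,932.

$1,932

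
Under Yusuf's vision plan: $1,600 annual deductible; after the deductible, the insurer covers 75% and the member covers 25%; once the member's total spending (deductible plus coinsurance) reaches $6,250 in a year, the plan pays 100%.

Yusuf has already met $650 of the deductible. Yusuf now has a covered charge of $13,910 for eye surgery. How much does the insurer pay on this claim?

Deductible still to meet: $1,600 − $650 = $950.
That leaves $13,910 − $950 = $12,960 for coinsurance.
Coinsurance: $12,960 × 25% = $3,240.
That puts the member's cost at $950 + $3,240 = $4,190 before any cap.
Year-to-date out-of-pocket becomes $650 + $4,190 = $4,840, still under the $6,250 maximum, so no cap applies.
Insurer pays the balance: $13,910 − $4,190 = $9,720.

$9,720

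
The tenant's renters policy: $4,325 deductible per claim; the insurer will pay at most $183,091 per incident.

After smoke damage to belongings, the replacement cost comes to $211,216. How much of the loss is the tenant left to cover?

Less the $4,325 deductible: $211,216 − $4,325 = $206,891.
Since $206,891 > $183,091, the payout is capped at $183,091.
The tenant bears the rest of the original loss: $211,216 − $183,091 = $28,125.

$28,125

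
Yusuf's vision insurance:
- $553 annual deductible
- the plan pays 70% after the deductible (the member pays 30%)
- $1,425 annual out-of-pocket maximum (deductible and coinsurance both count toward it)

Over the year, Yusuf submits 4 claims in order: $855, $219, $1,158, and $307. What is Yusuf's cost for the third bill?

Claim 1 — $855: deductible takes $553, $302 remains; coinsurance $302 × 30% = $90.60. Cost to member: $643.60. OOP to date $643.60.
Claim 2 — $219: deductible met; 30% of $219 = $65.70. Cost to member: $65.70. OOP to date $709.30.
Claim 3 — $1,158: deductible already satisfied, so member's share is 30% × $1,158 = $347.40. Member pays $347.40; OOP now $1,056.70.

$347.40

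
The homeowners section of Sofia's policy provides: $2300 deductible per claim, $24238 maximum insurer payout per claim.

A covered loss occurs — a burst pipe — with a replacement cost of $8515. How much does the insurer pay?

Less the $2300 deductible: $8515 − $2300 = $6215.
$6215 ≤ $24238, so the limit doesn't bind; insurer pays $6215.

$6215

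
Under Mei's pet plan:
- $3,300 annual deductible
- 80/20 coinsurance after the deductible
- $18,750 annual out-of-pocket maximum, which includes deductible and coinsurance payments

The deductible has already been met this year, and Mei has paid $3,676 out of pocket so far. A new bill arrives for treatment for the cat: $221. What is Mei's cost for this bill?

With the deductible met, the entire $221 is subject to coinsurance.
Coinsurance: $221 × 20% = $44.20.
Year-to-date out-of-pocket becomes $3,676 + $44.20 = $3,720.20, still under the $18,750 maximum, so no cap applies.

$44.20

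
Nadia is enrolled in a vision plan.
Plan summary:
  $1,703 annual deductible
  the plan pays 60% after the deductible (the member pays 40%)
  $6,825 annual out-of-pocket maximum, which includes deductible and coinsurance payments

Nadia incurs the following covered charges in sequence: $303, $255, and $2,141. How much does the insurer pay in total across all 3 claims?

$597.60

Claim 1 ($303): fully absorbed by the deductible. Cost to member: $303. OOP to date $303. Plan pays $303 − $303 = $0.
Claim 2 ($255): all of it applies to the deductible. Member owes $255 (running OOP $558). Plan pays $255 − $255 = $0.
Claim 3 ($2,141): deductible takes $1,145, $996 remains; coinsurance $996 × 40% = $398.40. Member pays $1,543.40; OOP now $2,101.40. Plan pays $2,141 − $1,543.40 = $597.60.
Insurer total = bills − member's total = $2,699 − $2,101.40 = $597.60.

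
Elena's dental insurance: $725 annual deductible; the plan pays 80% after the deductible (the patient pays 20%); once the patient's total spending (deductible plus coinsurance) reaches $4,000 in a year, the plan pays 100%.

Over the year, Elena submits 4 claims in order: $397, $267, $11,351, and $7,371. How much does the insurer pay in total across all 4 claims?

$15,386

#1 ($397): entire amount goes to the deductible. Cost to patient: $397. OOP to date $397. Insurer: $397 − $397 = $0.
#2 ($267): all of it applies to the deductible. Patient owes $267 (running OOP $664). Plan pays $267 − $267 = $0.
#3 ($11,351): deductible takes $61, $11,290 remains; 20% of $11,290 = $2,258. Patient owes $2,319 (running OOP $2,983). Plan pays $11,351 − $2,319 = $9,032.
#4 ($7,371): deductible already satisfied, so patient's share is 20% × $7,371 = $1,474.20. OOP would hit $4,457.20 > $4,000, so the cap limits the patient to $4,000 − $2,983 = $1,017. Plan pays $7,371 − $1,017 = $6,354.
Insurer total: $0 + $0 + $9,032 + $6,354 = $15,386.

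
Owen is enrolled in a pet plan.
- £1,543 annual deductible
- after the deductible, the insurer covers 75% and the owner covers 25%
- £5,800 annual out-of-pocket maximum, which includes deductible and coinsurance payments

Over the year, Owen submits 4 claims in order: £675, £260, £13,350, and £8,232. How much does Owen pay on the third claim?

#1 (£675): fully absorbed by the deductible. Owner owes £675 (running OOP £675).
#2 (£260): entire amount goes to the deductible. Owner owes £260 (running OOP £935).
#3 (£13,350): £608 finishes the deductible; £12,742 goes to coinsurance; coinsurance £12,742 × 25% = £3,185.50. Owner pays £3,793.50; OOP now £4,728.50.

£3,793.50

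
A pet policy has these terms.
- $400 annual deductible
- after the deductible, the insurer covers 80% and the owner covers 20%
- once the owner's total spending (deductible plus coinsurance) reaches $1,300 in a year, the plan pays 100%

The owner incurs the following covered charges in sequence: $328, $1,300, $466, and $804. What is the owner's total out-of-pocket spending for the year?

$899.60

Bill 1, $328: fully absorbed by the deductible. Owner pays $328; OOP now $328.
Bill 2, $1,300: $72 finishes the deductible; $1,228 goes to coinsurance; coinsurance $1,228 × 20% = $245.60. Cost to owner: $317.60. OOP to date $645.60.
Bill 3, $466: deductible met; 20% of $466 = $93.20. Cost to owner: $93.20. OOP to date $738.80.
Bill 4, $804: deductible already satisfied, so owner's share is 20% × $804 = $160.80. Owner owes $160.80 (running OOP $899.60).
Summing the owner's payments: $328 + $317.60 + $93.20 + $160.80 = $899.60.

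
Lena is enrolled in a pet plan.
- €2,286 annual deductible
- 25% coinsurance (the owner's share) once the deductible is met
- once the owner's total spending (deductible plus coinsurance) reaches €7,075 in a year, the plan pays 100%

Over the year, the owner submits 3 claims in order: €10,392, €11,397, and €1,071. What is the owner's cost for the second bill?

€2,762.50

Claim 1 — €10,392: €2,286 to deductible, leaving €8,106; coinsurance €8,106 × 25% = €2,026.50. Owner owes €4,312.50 (running OOP €4,312.50).
Claim 2 — €11,397: deductible met; 25% of €11,397 = €2,849.25. That would push OOP to €7,161.75, over the €7,075 cap, so owner pays €7,075 − €4,312.50 = €2,762.50.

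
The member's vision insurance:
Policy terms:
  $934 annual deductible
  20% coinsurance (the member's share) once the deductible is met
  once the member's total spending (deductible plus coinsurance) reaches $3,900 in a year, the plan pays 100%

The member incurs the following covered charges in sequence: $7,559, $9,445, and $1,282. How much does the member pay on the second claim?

Claim 1 — $7,559: deductible takes $934, $6,625 remains; 20% of $6,625 = $1,325. Cost to member: $2,259. OOP to date $2,259.
Claim 2 — $9,445: deductible already satisfied, so member's share is 20% × $9,445 = $1,889. That would push OOP to $4,148, over the $3,900 cap, so member pays $3,900 − $2,259 = $1,641.

$1,641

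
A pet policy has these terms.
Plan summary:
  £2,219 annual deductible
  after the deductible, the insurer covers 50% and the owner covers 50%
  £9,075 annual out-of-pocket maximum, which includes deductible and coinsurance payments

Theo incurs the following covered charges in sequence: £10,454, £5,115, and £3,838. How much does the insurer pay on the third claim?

£3,657

Claim 1 (£10,454): £2,219 finishes the deductible; £8,235 goes to coinsurance; coinsurance £8,235 × 50% = £4,117.50. Owner pays £6,336.50; OOP now £6,336.50. Plan pays £10,454 − £6,336.50 = £4,117.50.
Claim 2 (£5,115): deductible met; 50% of £5,115 = £2,557.50. Owner owes £2,557.50 (running OOP £8,894). Insurer: £5,115 − £2,557.50 = £2,557.50.
Claim 3 (£3,838): 50% coinsurance on £3,838 = £1,919. OOP would hit £10,813 > £9,075, so the cap limits the owner to £9,075 − £8,894 = £181. Insurer: £3,838 − £181 = £3,657.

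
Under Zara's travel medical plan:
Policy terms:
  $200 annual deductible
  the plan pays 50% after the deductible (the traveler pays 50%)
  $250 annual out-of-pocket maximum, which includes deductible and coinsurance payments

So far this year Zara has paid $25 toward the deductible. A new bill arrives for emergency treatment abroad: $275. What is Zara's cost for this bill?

$225

Remaining deductible: $200 − $25 = $175.
That leaves $275 − $175 = $100 for coinsurance.
Traveler's 50% share of $100 is $50.
That puts the traveler's cost at $175 + $50 = $225 before any cap.
Cumulative spending $25 + $225 = $250 stays under the $250 maximum.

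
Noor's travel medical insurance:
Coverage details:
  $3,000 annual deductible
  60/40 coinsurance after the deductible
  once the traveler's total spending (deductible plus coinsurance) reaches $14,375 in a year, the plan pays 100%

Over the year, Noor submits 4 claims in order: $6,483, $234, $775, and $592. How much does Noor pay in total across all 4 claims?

Bill 1, $6,483: $3,000 to deductible, leaving $3,483; traveler's 40% is $1,393.20. Traveler pays $4,393.20; OOP now $4,393.20.
Bill 2, $234: deductible already satisfied, so traveler's share is 40% × $234 = $93.60. Traveler owes $93.60 (running OOP $4,486.80).
Bill 3, $775: deductible met; 40% of $775 = $310. Traveler owes $310 (running OOP $4,796.80).
Bill 4, $592: deductible met; 40% of $592 = $236.80. Cost to traveler: $236.80. OOP to date $5,033.60.
Total paid by the traveler: $4,393.20 + $93.60 + $310 + $236.80 = $5,033.60.

$5,033.60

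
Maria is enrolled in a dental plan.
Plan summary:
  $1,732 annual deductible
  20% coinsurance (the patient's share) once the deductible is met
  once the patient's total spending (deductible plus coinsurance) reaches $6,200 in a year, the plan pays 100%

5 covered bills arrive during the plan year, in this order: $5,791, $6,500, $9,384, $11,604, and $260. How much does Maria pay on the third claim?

$1,876.80

#1 ($5,791): $1,732 finishes the deductible; $4,059 goes to coinsurance; 20% of $4,059 = $811.80. Cost to patient: $2,543.80. OOP to date $2,543.80.
#2 ($6,500): 20% coinsurance on $6,500 = $1,300. Cost to patient: $1,300. OOP to date $3,843.80.
#3 ($9,384): 20% coinsurance on $9,384 = $1,876.80. Cost to patient: $1,876.80. OOP to date $5,720.60.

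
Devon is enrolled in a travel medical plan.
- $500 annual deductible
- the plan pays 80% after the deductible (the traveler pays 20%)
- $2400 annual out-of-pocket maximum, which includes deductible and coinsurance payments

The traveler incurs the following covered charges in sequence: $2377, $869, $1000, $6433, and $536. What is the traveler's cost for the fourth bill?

$1150.80

#1 ($2377): $500 finishes the deductible; $1877 goes to coinsurance; traveler's 20% is $375.40. Cost to traveler: $875.40. OOP to date $875.40.
#2 ($869): 20% coinsurance on $869 = $173.80. Traveler pays $173.80; OOP now $1049.20.
#3 ($1000): deductible met; 20% of $1000 = $200. Traveler owes $200 (running OOP $1249.20).
#4 ($6433): deductible met; 20% of $6433 = $1286.60. That would push OOP to $2535.80, over the $2400 cap, so traveler pays $2400 − $1249.20 = $1150.80.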